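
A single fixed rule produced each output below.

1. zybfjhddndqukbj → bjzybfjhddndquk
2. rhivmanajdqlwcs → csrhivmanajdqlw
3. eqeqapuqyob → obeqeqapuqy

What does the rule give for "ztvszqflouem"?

emztvszqflou

Rule — move the last 2 characters to the front (rotate right by 2).
On "ztvszqflouem" that produces "emztvszqflou".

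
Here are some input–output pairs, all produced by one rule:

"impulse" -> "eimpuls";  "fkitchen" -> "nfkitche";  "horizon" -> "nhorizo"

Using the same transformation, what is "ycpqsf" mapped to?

Rule — move the last character to the front.
For "ycpqsf" the result is "fycpqs".

fycpqs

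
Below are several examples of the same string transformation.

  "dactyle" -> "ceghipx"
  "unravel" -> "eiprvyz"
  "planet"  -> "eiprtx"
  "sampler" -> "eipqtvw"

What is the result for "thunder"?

hilrvxy

Each output is the input with this applied: shift every letter 4 places forward in the alphabet (wrapping around), then sort the characters into alphabetical order.
Starting from "thunder": after the first operation, "xlyrhiv"; after the second, "hilrvxy".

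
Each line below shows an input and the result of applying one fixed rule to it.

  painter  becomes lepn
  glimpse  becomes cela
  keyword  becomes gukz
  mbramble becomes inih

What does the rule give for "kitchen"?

gpdj

Rule — shift every letter 4 places backward in the alphabet (wrapping around), then keep every other character starting from the first (positions 1st, 3rd, 5th, ...).
"kitchen" → "gepydaj" → "gpdj".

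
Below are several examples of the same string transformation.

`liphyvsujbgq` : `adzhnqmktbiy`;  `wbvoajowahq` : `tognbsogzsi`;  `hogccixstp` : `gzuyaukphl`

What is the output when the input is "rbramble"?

tjsjtewd

Looking at the pairs, the operation is to shift every letter 8 places backward in the alphabet (wrapping around), then swap each adjacent pair of characters (1↔2, 3↔4, ...).
Applying both steps to "rbramble": "jtjsetdw", then "tjsjtewd".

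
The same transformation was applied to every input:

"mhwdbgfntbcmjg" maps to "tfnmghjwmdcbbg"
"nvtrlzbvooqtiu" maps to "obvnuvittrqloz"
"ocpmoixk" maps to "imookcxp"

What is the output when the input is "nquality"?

Each output is the input with this applied: take characters alternately from the front and the back (1st, last, 2nd, 2nd-last, ...), then move the last 3 characters to the front (rotate right by 3).
Starting from "nquality": after the first operation, "nyqtuial"; after the second, "ialnyqtu".

ialnyqtu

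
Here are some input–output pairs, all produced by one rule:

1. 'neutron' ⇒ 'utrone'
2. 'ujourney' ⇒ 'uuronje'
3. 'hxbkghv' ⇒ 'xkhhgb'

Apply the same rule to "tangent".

tnngea

Each output is the input with this applied: delete the last character, then sort the characters into reverse alphabetical order.
For "tangent", step one produces "tangen"; step two turns that into "tnngea".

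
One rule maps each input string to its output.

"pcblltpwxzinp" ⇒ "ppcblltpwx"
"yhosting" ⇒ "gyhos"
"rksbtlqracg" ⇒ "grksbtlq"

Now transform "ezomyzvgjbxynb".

Rule — move the last character to the front, then delete the last 3 characters.
Applying both steps to "ezomyzvgjbxynb": "bezomyzvgjbxyn", then "bezomyzvgjb".

bezomyzvgjb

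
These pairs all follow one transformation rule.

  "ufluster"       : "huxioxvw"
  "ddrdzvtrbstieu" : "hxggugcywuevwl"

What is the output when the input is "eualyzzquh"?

Each output is the input with this applied: move the last 2 characters to the front (rotate right by 2), then shift every letter 3 places forward in the alphabet (wrapping around).
Working it through for "eualyzzquh": intermediate "uheualyzzq", final "xkhxdobcct".

xkhxdobcct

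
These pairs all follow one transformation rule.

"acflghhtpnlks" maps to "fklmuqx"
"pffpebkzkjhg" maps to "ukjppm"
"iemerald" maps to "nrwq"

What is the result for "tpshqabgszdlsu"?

Rule — keep every other character starting from the first (positions 1st, 3rd, 5th, ...), then shift every letter 5 places forward in the alphabet (wrapping around).
Working it through for "tpshqabgszdlsu": intermediate "tsqbsds", final "yxvgxix".

yxvgxix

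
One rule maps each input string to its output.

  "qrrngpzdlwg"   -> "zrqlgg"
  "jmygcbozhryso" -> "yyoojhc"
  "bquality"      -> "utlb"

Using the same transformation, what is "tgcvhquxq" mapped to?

utqhc

Rule — keep every other character starting from the first (positions 1st, 3rd, 5th, ...), then sort the characters into reverse alphabetical order.
On "tgcvhquxq": the first step gives "tchuq", and the second then gives "utqhc".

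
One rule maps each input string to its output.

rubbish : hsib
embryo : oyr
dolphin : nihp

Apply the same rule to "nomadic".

cida

Looking at the pairs, the operation is to delete the first 3 characters, then reverse the string.
Applying both steps to "nomadic": "adic", then "cida".
(Check on "embryo": → "ryo" → "oyr" ✓)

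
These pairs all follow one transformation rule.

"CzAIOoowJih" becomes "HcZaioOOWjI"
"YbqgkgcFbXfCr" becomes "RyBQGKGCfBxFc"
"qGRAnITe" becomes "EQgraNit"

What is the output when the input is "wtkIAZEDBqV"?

vWTKiazedbQ

The pattern: flip the case of every letter, then move the last character to the front.
For "wtkIAZEDBqV", step one produces "WTKiazedbQv"; step two turns that into "vWTKiazedbQ".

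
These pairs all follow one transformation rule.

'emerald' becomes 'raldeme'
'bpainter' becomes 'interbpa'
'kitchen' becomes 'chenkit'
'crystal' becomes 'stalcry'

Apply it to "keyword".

wordkey

The rule is to move the first 3 characters to the end (rotate left by 3).
"keyword" → "wordkey".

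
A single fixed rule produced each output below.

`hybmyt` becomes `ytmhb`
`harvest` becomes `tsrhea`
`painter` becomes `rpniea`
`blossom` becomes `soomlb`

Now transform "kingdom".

nmkigd

Looking at the pairs, the operation is to sort the characters into reverse alphabetical order, then delete the first character.
"kingdom" → "onmkigd" → "nmkigd".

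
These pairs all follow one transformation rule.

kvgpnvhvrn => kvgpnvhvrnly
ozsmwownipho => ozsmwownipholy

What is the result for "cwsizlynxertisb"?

In each case the input is transformed by: append "ly".
Applying that to "cwsizlynxertisb" gives "cwsizlynxertisbly".

cwsizlynxertisbly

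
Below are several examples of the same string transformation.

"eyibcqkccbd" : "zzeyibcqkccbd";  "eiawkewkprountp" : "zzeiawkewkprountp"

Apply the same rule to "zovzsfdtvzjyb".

zzzovzsfdtvzjyb

Rule — prepend "zz".
Applying that to "zovzsfdtvzjyb" gives "zzzovzsfdtvzjyb".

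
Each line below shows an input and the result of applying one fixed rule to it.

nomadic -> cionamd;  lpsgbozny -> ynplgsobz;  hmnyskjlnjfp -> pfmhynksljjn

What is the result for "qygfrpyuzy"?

yzyqfgpruy

Each output is the input with this applied: move the last 2 characters to the front (rotate right by 2), then swap each adjacent pair of characters (1↔2, 3↔4, ...).
Starting from "qygfrpyuzy": after the first operation, "zyqygfrpyu"; after the second, "yzyqfgpruy".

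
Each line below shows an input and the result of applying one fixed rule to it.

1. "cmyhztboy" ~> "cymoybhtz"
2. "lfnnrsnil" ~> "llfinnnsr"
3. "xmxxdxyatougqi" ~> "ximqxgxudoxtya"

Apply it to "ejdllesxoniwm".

emjwdilnloexs

The pattern: take characters alternately from the front and the back (1st, last, 2nd, 2nd-last, ...).
Applying that to "ejdllesxoniwm" gives "emjwdilnloexs".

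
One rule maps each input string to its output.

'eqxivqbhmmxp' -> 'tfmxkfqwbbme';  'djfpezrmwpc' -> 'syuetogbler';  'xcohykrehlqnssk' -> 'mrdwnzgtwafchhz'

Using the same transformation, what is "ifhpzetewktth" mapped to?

xuweotitlziiw

Looking at the pairs, the operation is to shift every letter 11 places backward in the alphabet (wrapping around).
On "ifhpzetewktth" that produces "xuweotitlziiw".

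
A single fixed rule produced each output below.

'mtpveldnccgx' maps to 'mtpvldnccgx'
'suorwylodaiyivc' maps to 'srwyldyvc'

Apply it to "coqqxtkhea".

Each output is the input with this applied: remove every vowel.
"coqqxtkhea" → "cqqxtkh".

cqqxtkh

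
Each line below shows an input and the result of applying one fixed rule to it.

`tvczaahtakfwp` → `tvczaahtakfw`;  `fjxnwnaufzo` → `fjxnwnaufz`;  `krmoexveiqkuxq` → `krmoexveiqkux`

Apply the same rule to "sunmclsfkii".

Rule — delete the last character.
On "sunmclsfkii" that produces "sunmclsfki".

sunmclsfki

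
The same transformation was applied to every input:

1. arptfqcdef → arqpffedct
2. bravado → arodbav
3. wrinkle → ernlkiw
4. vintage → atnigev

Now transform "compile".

Looking at the pairs, the operation is to sort the characters into reverse alphabetical order, then swap the first and last characters.
Starting from "compile": after the first operation, "pomliec"; after the second, "comliep".
(Check on "vintage": → "vtnigea" → "atnigev" ✓)

comliep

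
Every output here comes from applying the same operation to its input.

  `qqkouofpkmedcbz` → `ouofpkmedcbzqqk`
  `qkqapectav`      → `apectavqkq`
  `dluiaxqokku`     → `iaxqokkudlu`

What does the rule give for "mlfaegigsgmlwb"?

aegigsgmlwbmlf

The rule is to move the first 3 characters to the end (rotate left by 3).
Applying that to "mlfaegigsgmlwb" gives "aegigsgmlwbmlf".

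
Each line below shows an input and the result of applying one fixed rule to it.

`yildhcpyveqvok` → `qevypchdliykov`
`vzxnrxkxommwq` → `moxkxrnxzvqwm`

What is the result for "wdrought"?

The rule is to reverse the string, then move the first 3 characters to the end (rotate left by 3).
For "wdrought", step one produces "thguordw"; step two turns that into "uordwthg".

uordwthg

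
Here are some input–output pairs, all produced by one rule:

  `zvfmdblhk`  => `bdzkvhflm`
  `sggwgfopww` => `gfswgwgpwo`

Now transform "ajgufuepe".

Looking at the pairs, the operation is to take characters alternately from the front and the back (1st, last, 2nd, 2nd-last, ...), then move the last 2 characters to the front (rotate right by 2).
Doing the same to "ajgufuepe": "ufaejpgeu".

ufaejpgeu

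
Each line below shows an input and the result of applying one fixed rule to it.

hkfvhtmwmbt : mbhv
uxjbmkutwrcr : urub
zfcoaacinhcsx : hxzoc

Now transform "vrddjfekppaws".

The rule is to keep one character in every 3, starting at position 1 (positions 1st, 4th, 7th, ...), then move the last 2 characters to the front (rotate right by 2).
So "vrddjfekppaws" becomes "psvde".

psvde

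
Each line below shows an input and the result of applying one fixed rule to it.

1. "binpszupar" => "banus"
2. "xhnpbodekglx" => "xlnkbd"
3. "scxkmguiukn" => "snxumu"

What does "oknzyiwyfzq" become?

In each case the input is transformed by: keep every other character starting from the first (positions 1st, 3rd, 5th, ...), then take characters alternately from the front and the back (1st, last, 2nd, 2nd-last, ...).
"oknzyiwyfzq" → "onywfq" → "oqnfyw".

oqnfyw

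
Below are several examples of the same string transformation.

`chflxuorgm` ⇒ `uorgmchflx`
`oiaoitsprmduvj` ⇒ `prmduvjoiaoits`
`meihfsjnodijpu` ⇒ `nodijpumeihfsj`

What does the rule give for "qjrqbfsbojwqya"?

In each case the input is transformed by: swap the front and back halves of the string.
Applying that to "qjrqbfsbojwqya" gives "bojwqyaqjrqbfs".

bojwqyaqjrqbfs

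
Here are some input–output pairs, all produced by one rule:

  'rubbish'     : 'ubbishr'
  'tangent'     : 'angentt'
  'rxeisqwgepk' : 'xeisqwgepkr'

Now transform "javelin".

What's happening: move the first character to the end.
"javelin" → "avelinj".

avelinj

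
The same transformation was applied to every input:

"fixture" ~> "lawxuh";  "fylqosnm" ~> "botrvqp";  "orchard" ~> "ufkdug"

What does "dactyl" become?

dfwbo

In each case the input is transformed by: shift every letter 3 places forward in the alphabet (wrapping around), then delete the first character.
Applying both steps to "dactyl": "gdfwbo", then "dfwbo".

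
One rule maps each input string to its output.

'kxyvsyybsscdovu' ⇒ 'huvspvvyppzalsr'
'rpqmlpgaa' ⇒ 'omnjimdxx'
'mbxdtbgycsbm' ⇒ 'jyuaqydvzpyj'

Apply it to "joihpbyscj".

What's happening: shift every letter 3 places backward in the alphabet (wrapping around).
So "joihpbyscj" becomes "glfemyvpzg".

glfemyvpzg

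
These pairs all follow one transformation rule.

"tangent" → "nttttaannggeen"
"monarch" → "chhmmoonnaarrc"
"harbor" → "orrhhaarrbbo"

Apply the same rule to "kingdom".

The rule is to double every character, then move the last 3 characters to the front (rotate right by 3).
For "kingdom", step one produces "kkiinnggddoomm"; step two turns that into "ommkkiinnggddo".

ommkkiinnggddo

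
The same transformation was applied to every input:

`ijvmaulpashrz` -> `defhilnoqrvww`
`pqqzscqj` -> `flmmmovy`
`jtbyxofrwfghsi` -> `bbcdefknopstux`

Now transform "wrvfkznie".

The transformation: shift every letter 4 places backward in the alphabet (wrapping around), then sort the characters into alphabetical order.
Working it through for "wrvfkznie": intermediate "snrbgvjea", final "abegjnrsv".

abegjnrsv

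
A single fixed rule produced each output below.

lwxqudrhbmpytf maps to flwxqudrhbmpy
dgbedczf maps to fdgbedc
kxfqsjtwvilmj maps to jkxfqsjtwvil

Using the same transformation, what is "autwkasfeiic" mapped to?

cautwkasfei

Rule — move the last character to the front, then delete the last character.
"autwkasfeiic" → "cautwkasfei".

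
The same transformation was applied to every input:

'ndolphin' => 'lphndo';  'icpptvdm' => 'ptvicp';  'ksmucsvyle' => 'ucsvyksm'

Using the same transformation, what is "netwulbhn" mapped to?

wulbnet

Looking at the pairs, the operation is to delete the last 2 characters, then move the first 3 characters to the end (rotate left by 3).
For "netwulbhn", step one produces "netwulb"; step two turns that into "wulbnet".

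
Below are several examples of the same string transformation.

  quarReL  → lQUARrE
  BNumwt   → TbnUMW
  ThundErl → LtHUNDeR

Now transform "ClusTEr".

Looking at the pairs, the operation is to move the last character to the front, then flip the case of every letter.
For "ClusTEr", step one produces "rClusTE"; step two turns that into "RcLUSte".

RcLUSte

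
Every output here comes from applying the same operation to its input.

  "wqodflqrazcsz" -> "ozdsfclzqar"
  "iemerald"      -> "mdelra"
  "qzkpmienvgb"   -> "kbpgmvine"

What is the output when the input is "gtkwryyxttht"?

Looking at the pairs, the operation is to delete the first 2 characters, then take characters alternately from the front and the back (1st, last, 2nd, 2nd-last, ...).
"gtkwryyxttht" → "kwryyxttht" → "ktwhrtytyx".

ktwhrtytyx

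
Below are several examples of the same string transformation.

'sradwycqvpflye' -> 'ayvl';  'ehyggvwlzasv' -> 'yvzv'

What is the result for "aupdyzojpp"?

pzp

Each output is the input with this applied: keep one character in every 3, starting at position 3 (positions 3rd, 6th, 9th, ...).
Applying that to "aupdyzojpp" gives "pzp".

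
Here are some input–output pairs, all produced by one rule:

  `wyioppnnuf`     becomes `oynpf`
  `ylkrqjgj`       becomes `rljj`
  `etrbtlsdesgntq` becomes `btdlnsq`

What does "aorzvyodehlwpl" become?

The rule is to keep every other character starting from the second (positions 2nd, 4th, 6th, ...), then swap each adjacent pair of characters (1↔2, 3↔4, ...).
Working it through for "aorzvyodehlwpl": intermediate "ozydhwl", final "zodywhl".

zodywhl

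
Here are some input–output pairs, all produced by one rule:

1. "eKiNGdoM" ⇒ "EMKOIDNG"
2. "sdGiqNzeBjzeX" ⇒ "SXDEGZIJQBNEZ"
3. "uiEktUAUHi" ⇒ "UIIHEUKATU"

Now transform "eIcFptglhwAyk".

The transformation: take characters alternately from the front and the back (1st, last, 2nd, 2nd-last, ...), then convert every letter to uppercase.
Applying both steps to "eIcFptglhwAyk": "ekIycAFwphtlg", then "EKIYCAFWPHTLG".

EKIYCAFWPHTLG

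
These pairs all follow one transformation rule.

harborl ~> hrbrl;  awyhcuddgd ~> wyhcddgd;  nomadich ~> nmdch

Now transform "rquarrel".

rqrrl

The pattern: remove every vowel.
"rquarrel" → "rqrrl".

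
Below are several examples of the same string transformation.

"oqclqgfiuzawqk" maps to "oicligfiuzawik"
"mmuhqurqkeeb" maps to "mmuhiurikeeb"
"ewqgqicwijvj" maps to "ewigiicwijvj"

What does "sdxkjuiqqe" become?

sdxkjuiiie

Looking at the pairs, the operation is to replace every "q" with "i".
Doing the same to "sdxkjuiqqe": "sdxkjuiiie".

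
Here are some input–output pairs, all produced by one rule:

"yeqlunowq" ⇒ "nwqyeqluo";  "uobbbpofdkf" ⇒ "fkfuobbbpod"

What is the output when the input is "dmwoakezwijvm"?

ivmdmwoakezwj

In each case the input is transformed by: move the last 3 characters to the front (rotate right by 3), then swap the first and last characters.
For "dmwoakezwijvm", step one produces "jvmdmwoakezwi"; step two turns that into "ivmdmwoakezwj".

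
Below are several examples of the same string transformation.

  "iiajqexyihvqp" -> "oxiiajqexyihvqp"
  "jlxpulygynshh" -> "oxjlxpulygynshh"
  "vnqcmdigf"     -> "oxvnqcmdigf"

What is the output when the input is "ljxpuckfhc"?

oxljxpuckfhc

In each case the input is transformed by: prepend "ox".
Doing the same to "ljxpuckfhc": "oxljxpuckfhc".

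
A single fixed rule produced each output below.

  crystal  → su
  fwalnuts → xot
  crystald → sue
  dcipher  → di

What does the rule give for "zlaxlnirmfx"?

In each case the input is transformed by: shift every letter 1 place forward in the alphabet (wrapping around), then keep one character in every 3, starting at position 2 (positions 2nd, 5th, 8th, ...).
Working it through for "zlaxlnirmfx": intermediate "ambymojsngy", final "mmsy".

mmsy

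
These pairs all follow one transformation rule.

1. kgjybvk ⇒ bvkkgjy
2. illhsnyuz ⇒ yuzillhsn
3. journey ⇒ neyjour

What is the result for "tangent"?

Looking at the pairs, the operation is to move the last 3 characters to the front (rotate right by 3).
Applying that to "tangent" gives "enttang".

enttang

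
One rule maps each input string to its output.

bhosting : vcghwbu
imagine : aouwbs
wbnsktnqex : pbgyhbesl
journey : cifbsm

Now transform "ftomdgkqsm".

hcaruyega

Looking at the pairs, the operation is to shift every letter 12 places backward in the alphabet (wrapping around), then delete the first character.
"ftomdgkqsm" → "thcaruyega" → "hcaruyega".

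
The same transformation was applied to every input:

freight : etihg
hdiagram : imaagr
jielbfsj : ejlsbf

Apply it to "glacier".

Looking at the pairs, the operation is to delete the first 2 characters, then take characters alternately from the front and the back (1st, last, 2nd, 2nd-last, ...).
On "glacier": the first step gives "acier", and the second then gives "arcei".

arcei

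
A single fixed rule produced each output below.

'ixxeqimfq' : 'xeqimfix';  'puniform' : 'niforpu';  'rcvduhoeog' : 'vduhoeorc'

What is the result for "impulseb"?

pulseim

What's happening: delete the last character, then move the first 2 characters to the end (rotate left by 2).
"impulseb" → "impulse" → "pulseim".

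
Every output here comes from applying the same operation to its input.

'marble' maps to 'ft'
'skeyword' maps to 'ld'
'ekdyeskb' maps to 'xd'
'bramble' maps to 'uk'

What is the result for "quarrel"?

jn

What's happening: shift every letter 7 places backward in the alphabet (wrapping around), then keep only the first 2 characters.
"quarrel" → "jntkkxe" → "jn".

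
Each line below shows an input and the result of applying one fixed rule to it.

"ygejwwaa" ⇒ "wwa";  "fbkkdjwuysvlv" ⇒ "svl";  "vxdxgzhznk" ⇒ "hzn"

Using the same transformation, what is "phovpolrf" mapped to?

olr

What's happening: move the last character to the front, then keep only the last 3 characters.
Applying both steps to "phovpolrf": "fphovpolr", then "olr".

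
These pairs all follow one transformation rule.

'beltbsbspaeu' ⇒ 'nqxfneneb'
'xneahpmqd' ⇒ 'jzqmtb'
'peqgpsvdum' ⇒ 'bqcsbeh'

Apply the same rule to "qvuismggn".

The rule is to delete the last 3 characters, then shift every letter 12 places forward in the alphabet (wrapping around).
Working it through for "qvuismggn": intermediate "qvuism", final "chguey".

chguey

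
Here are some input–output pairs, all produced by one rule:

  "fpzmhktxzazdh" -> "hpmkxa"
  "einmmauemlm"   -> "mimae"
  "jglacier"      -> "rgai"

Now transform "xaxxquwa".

The pattern: move the last 2 characters to the front (rotate right by 2), then keep every other character starting from the second (positions 2nd, 4th, 6th, ...).
"xaxxquwa" → "waxaxxqu" → "aaxu".

aaxu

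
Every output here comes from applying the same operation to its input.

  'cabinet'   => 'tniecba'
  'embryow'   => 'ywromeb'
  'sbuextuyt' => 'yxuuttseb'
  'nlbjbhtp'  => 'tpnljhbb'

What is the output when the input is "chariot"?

troihca

Looking at the pairs, the operation is to sort the characters into reverse alphabetical order.
So "chariot" becomes "troihca".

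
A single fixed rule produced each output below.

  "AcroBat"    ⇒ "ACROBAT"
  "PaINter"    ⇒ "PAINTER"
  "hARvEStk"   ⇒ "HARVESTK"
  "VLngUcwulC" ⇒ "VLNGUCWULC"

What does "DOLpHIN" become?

The transformation: convert every letter to uppercase.
For "DOLpHIN" the result is "DOLPHIN".

DOLPHIN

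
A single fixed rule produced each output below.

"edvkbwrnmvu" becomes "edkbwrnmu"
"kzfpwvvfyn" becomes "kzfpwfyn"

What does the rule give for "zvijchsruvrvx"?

The pattern: remove every "v".
"zvijchsruvrvx" → "zijchsrurx".

zijchsrurx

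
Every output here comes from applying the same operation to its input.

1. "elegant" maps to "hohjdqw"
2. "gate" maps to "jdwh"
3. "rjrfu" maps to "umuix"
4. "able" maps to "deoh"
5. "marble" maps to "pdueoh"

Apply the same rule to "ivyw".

Each output is the input with this applied: shift every letter 3 places forward in the alphabet (wrapping around).
Applying that to "ivyw" gives "lybz".

lybz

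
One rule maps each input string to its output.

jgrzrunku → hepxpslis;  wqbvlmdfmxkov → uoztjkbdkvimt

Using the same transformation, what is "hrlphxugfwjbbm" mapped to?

The pattern: shift every letter 2 places backward in the alphabet (wrapping around).
For "hrlphxugfwjbbm" the result is "fpjnfvseduhzzk".

fpjnfvseduhzzk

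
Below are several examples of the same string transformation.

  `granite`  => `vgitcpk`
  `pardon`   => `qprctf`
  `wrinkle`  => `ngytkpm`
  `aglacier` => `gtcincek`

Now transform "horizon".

Rule — move the last 2 characters to the front (rotate right by 2), then shift every letter 2 places forward in the alphabet (wrapping around).
On "horizon" that produces "qpjqtkb".

qpjqtkb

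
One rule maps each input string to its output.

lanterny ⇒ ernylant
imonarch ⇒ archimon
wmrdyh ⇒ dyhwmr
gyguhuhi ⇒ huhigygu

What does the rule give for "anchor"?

Rule — swap the front and back halves of the string.
So "anchor" becomes "horanc".

horanc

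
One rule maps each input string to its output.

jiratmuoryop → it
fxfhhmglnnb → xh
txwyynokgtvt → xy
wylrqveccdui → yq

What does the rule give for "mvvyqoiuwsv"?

In each case the input is transformed by: keep one character in every 3, starting at position 2 (positions 2nd, 5th, 8th, ...), then delete the last 2 characters.
Working it through for "mvvyqoiuwsv": intermediate "vquv", final "vq".

vq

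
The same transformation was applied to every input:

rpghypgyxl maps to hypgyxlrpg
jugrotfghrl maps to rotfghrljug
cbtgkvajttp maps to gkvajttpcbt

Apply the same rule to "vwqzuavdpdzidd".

Looking at the pairs, the operation is to move the first 3 characters to the end (rotate left by 3).
Applying that to "vwqzuavdpdzidd" gives "zuavdpdziddvwq".

zuavdpdziddvwq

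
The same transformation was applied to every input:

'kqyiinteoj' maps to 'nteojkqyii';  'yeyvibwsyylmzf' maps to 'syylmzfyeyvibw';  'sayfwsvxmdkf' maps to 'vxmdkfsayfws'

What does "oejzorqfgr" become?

rqfgroejzo

The pattern: swap the front and back halves of the string.
Applying that to "oejzorqfgr" gives "rqfgroejzo".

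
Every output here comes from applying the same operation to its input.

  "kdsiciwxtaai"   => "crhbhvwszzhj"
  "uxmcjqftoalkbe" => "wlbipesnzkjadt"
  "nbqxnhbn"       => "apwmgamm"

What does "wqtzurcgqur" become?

The pattern: shift every letter 1 place backward in the alphabet (wrapping around), then move the first character to the end.
For "wqtzurcgqur", step one produces "vpsytqbfptq"; step two turns that into "psytqbfptqv".

psytqbfptqv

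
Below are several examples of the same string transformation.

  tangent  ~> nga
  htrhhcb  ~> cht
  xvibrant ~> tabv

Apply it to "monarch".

cao

The transformation: keep every other character starting from the second (positions 2nd, 4th, 6th, ...), then reverse the string.
Applying both steps to "monarch": "oac", then "cao".
(Check on "htrhhcb": → "thc" → "cht" ✓)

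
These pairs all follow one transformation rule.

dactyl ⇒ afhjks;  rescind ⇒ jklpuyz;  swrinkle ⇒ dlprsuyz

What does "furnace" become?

The rule is to shift every letter 7 places forward in the alphabet (wrapping around), then sort the characters into alphabetical order.
Starting from "furnace": after the first operation, "mbyuhjl"; after the second, "bhjlmuy".

bhjlmuy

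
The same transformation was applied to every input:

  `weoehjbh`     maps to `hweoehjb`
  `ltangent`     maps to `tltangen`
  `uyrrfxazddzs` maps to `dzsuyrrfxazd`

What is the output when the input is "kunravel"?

The rule is to move the first 3 characters to the end (rotate left by 3), then swap the front and back halves of the string.
Working it through for "kunravel": intermediate "ravelkun", final "lkunrave".

lkunrave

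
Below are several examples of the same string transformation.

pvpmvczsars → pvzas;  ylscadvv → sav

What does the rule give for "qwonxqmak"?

oxmk

What's happening: delete the first 2 characters, then keep every other character starting from the first (positions 1st, 3rd, 5th, ...).
On "qwonxqmak": the first step gives "onxqmak", and the second then gives "oxmk".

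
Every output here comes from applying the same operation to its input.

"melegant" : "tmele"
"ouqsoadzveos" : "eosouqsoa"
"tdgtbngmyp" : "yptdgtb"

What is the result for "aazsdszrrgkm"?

What's happening: swap the front and back halves of the string, then delete the first 3 characters.
On "aazsdszrrgkm": the first step gives "zrrgkmaazsds", and the second then gives "gkmaazsds".

gkmaazsds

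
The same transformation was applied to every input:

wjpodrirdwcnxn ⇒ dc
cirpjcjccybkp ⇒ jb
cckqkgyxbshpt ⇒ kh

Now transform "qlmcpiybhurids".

Looking at the pairs, the operation is to keep every other character starting from the first (positions 1st, 3rd, 5th, ...), then keep one character in every 3, starting at position 3 (positions 3rd, 6th, 9th, ...).
"qlmcpiybhurids" → "qmpyhrd" → "pr".

pr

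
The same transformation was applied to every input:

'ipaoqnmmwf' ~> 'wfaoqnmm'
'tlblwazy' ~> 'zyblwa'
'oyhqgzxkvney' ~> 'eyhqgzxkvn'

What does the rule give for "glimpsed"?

Looking at the pairs, the operation is to delete the first 2 characters, then move the last 2 characters to the front (rotate right by 2).
For "glimpsed", step one produces "impsed"; step two turns that into "edimps".

edimps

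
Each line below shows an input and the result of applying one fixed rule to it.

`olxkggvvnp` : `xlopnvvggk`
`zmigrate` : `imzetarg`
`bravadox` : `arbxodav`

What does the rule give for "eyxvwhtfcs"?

xyescfthwv

The rule is to move the first 3 characters to the end (rotate left by 3), then reverse the string.
For "eyxvwhtfcs", step one produces "vwhtfcseyx"; step two turns that into "xyescfthwv".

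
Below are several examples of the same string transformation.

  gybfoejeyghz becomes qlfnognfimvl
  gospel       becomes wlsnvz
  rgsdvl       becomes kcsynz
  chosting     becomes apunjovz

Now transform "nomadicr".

kpjyuvth

The transformation: shift every letter 7 places forward in the alphabet (wrapping around), then swap the front and back halves of the string.
On "nomadicr": the first step gives "uvthkpjy", and the second then gives "kpjyuvth".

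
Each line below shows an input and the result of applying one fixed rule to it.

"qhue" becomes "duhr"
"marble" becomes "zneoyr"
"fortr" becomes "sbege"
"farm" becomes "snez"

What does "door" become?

qbbe

The transformation: shift every letter 13 places forward in the alphabet (wrapping around) — i.e. ROT13.
For "door" the result is "qbbe".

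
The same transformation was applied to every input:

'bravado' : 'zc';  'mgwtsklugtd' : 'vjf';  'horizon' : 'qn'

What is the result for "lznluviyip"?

muh

The transformation: keep one character in every 3, starting at position 3 (positions 3rd, 6th, 9th, ...), then shift every letter 1 place backward in the alphabet (wrapping around).
"lznluviyip" → "nvi" → "muh".
(Check on "horizon": → "ro" → "qn" ✓)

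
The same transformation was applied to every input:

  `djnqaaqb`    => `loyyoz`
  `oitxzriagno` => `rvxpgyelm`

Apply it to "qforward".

mpuypb

The rule is to delete the first 2 characters, then shift every letter 2 places backward in the alphabet (wrapping around).
Applying both steps to "qforward": "orward", then "mpuypb".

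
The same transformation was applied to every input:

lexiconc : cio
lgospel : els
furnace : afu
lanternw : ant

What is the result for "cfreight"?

The transformation: sort the characters into alphabetical order, then keep one character in every 3, starting at position 1 (positions 1st, 4th, 7th, ...).
On "cfreight": the first step gives "cefghirt", and the second then gives "cgr".

cgr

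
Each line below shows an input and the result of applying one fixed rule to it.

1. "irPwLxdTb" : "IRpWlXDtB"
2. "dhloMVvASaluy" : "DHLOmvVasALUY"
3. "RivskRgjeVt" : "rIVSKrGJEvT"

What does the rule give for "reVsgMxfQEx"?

The rule is to flip the case of every letter.
Doing the same to "reVsgMxfQEx": "REvSGmXFqeX".

REvSGmXFqeX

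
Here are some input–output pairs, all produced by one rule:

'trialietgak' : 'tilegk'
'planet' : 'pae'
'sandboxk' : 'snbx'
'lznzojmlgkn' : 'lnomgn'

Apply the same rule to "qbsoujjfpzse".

qsujps

Rule — keep every other character starting from the first (positions 1st, 3rd, 5th, ...).
On "qbsoujjfpzse" that produces "qsujps".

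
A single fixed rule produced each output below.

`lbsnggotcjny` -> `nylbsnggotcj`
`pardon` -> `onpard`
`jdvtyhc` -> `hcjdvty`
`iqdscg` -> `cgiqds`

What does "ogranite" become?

teograni

The pattern: move the last 2 characters to the front (rotate right by 2).
On "ogranite" that produces "teograni".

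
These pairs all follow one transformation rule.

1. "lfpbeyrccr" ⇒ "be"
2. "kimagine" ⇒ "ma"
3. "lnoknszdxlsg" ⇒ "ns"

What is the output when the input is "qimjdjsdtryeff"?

js

What's happening: swap the front and back halves of the string, then keep only the last 2 characters.
Starting from "qimjdjsdtryeff": after the first operation, "dtryeffqimjdjs"; after the second, "js".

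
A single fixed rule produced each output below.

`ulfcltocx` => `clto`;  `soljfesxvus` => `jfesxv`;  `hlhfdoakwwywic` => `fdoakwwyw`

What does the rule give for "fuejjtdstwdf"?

In each case the input is transformed by: delete the first 3 characters, then delete the last 2 characters.
Working it through for "fuejjtdstwdf": intermediate "jjtdstwdf", final "jjtdstw".

jjtdstw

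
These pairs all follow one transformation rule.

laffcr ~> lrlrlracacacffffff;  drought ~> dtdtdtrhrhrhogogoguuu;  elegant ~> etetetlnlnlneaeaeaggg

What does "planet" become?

Each output is the input with this applied: repeat every character 3 times, then take characters alternately from the front and the back (1st, last, 2nd, 2nd-last, ...).
On "planet": the first step gives "ppplllaaannneeettt", and the second then gives "ptptptleleleananan".

ptptptleleleananan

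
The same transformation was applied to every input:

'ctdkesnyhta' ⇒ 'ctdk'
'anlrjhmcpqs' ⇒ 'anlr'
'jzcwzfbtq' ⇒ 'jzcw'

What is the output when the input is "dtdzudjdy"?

Looking at the pairs, the operation is to keep only the first 4 characters.
So "dtdzudjdy" becomes "dtdz".

dtdz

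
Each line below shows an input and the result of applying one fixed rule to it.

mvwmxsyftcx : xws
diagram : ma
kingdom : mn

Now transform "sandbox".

The transformation: move the last 3 characters to the front (rotate right by 3), then keep one character in every 3, starting at position 3 (positions 3rd, 6th, 9th, ...).
Applying both steps to "sandbox": "boxsand", then "xn".
(Check on "kingdom": → "domking" → "mn" ✓)

xn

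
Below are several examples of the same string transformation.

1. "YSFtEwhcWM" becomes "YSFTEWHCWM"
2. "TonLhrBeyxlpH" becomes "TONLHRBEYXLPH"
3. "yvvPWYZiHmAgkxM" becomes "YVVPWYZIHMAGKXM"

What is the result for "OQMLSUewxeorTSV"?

Rule — convert every letter to uppercase.
On "OQMLSUewxeorTSV" that produces "OQMLSUEWXEORTSV".

OQMLSUEWXEORTSV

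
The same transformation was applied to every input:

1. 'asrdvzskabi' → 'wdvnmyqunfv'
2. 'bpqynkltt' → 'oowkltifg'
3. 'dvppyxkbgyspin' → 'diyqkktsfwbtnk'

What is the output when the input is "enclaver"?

What's happening: move the last 2 characters to the front (rotate right by 2), then shift every letter 5 places backward in the alphabet (wrapping around).
Applying both steps to "enclaver": "erenclav", then "zmzixgvq".

zmzixgvq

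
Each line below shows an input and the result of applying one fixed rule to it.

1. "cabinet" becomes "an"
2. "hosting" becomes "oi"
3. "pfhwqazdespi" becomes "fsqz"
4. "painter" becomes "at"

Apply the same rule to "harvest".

Each output is the input with this applied: take characters alternately from the front and the back (1st, last, 2nd, 2nd-last, ...), then keep one character in every 3, starting at position 3 (positions 3rd, 6th, 9th, ...).
For "harvest" the result is "ae".

ae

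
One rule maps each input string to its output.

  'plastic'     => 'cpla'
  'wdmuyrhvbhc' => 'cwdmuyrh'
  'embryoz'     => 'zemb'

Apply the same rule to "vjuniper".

What's happening: move the last character to the front, then delete the last 3 characters.
Working it through for "vjuniper": intermediate "rvjunipe", final "rvjun".

rvjun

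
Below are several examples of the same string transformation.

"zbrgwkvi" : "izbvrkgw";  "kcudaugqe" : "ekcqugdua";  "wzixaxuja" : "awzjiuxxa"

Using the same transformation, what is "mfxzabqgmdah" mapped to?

hmfaxdzmagbq

The rule is to swap the first and last characters, then take characters alternately from the front and the back (1st, last, 2nd, 2nd-last, ...).
For "mfxzabqgmdah", step one produces "hfxzabqgmdam"; step two turns that into "hmfaxdzmagbq".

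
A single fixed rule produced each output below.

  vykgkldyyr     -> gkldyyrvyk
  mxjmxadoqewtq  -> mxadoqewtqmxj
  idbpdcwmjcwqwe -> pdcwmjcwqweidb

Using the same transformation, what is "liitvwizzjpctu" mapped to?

Looking at the pairs, the operation is to move the first 3 characters to the end (rotate left by 3).
For "liitvwizzjpctu" the result is "tvwizzjpctulii".

tvwizzjpctulii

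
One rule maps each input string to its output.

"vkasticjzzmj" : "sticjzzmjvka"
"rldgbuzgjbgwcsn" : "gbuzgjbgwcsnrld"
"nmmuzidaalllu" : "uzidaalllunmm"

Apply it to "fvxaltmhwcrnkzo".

altmhwcrnkzofvx

What's happening: move the first 3 characters to the end (rotate left by 3).
"fvxaltmhwcrnkzo" → "altmhwcrnkzofvx".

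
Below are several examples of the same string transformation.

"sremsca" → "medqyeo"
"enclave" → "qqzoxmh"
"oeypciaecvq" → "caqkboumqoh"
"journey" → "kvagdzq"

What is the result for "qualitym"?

ycgmxufk

The transformation: move the last character to the front, then shift every letter 12 places forward in the alphabet (wrapping around).
For "qualitym", step one produces "mquality"; step two turns that into "ycgmxufk".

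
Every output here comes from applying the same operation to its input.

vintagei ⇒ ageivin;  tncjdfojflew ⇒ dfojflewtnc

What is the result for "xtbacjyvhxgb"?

Rule — move the first 3 characters to the end (rotate left by 3), then delete the first character.
Doing the same to "xtbacjyvhxgb": "cjyvhxgbxtb".

cjyvhxgbxtb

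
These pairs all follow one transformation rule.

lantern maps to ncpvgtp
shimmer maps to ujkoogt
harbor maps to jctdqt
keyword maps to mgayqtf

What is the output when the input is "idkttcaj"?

kfmvvecl

What's happening: shift every letter 2 places forward in the alphabet (wrapping around).
For "idkttcaj" the result is "kfmvvecl".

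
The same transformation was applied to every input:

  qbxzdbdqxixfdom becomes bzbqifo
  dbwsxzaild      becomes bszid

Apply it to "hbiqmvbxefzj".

bqvxfj

In each case the input is transformed by: keep every other character starting from the second (positions 2nd, 4th, 6th, ...).
Doing the same to "hbiqmvbxefzj": "bqvxfj".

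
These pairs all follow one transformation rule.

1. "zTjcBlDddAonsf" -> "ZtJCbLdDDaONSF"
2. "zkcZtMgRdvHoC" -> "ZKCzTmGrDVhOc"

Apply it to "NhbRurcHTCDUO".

The rule is to flip the case of every letter.
Applying that to "NhbRurcHTCDUO" gives "nHBrURChtcduo".

nHBrURChtcduo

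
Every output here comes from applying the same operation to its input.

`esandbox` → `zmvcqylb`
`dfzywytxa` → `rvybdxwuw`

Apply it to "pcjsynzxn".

Looking at the pairs, the operation is to shift every letter 2 places backward in the alphabet (wrapping around), then move the last 3 characters to the front (rotate right by 3).
"pcjsynzxn" → "nahqwlxvl" → "xvlnahqwl".

xvlnahqwl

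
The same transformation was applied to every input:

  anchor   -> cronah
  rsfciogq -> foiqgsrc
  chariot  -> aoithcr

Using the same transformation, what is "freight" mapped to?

Looking at the pairs, the operation is to swap each adjacent pair of characters (1↔2, 3↔4, ...), then move the first 3 characters to the end (rotate left by 3).
Starting from "freight": after the first operation, "rfiehgt"; after the second, "ehgtrfi".

ehgtrfi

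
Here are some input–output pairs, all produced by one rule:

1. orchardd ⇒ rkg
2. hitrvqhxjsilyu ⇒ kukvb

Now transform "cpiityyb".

The transformation: keep one character in every 3, starting at position 1 (positions 1st, 4th, 7th, ...), then shift every letter 3 places forward in the alphabet (wrapping around).
For "cpiityyb", step one produces "ciy"; step two turns that into "flb".

flb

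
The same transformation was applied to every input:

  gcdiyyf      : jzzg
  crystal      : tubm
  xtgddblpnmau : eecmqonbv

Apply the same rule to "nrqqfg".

rgh

Looking at the pairs, the operation is to delete the first 3 characters, then shift every letter 1 place forward in the alphabet (wrapping around).
"nrqqfg" → "qfg" → "rgh".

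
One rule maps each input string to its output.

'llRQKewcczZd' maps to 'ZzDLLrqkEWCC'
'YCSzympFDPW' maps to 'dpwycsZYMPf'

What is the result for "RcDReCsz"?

cSZrCdrE

What's happening: move the last 3 characters to the front (rotate right by 3), then flip the case of every letter.
"RcDReCsz" → "cSZrCdrE".
(Check on "YCSzympFDPW": → "DPWYCSzympF" → "dpwycsZYMPf" ✓)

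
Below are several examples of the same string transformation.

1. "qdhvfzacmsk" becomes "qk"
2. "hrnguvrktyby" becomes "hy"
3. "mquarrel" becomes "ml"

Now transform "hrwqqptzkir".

The pattern: take characters alternately from the front and the back (1st, last, 2nd, 2nd-last, ...), then keep only the first 2 characters.
"hrwqqptzkir" → "hr".
(Check on "qdhvfzacmsk": → "qkdshmvcfaz" → "qk" ✓)

hr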